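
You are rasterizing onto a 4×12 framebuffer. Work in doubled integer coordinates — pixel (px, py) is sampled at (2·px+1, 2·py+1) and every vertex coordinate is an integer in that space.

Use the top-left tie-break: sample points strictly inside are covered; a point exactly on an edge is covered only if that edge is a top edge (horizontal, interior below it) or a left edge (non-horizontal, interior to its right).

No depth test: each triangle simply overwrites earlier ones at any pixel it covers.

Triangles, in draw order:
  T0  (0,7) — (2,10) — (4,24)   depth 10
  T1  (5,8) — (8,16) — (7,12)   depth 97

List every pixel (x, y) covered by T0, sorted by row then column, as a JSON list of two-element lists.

T0:
  2·area = 22
  edge (0, 7)→(2, 10): d=(2,3) right/bottom  bias=-1
  edge (2, 10)→(4, 24): d=(2,14) right/bottom  bias=-1
  edge (4, 24)→(0, 7): d=(-4,-17) top-left  bias=+0
    (0,1)@(1, 3): e=[-11,0,33] → .  [on edge]
    (0,4)@(1, 9): e=[1,12,9] → X
    (1,4)@(3, 9): e=[-5,-16,43] → .
    (0,5)@(1, 11): e=[5,16,1] → X
    (1,5)@(3, 11): e=[-1,-12,35] → .
    (0,6)@(1, 13): e=[9,20,-7] → .
    (1,8)@(3, 17): e=[11,0,11] → .  [on edge]
    (1,9)@(3, 19): e=[15,4,3] → X
    (2,9)@(5, 19): e=[9,-24,37] → .
    (1,10)@(3, 21): e=[19,8,-5] → .
  covered (3 px):
    . . . .
    . . . .
    . . . .
    . . . .
    X . . .
    X . . .
    . . . .
    . . . .
    . . . .
    . X . .
    . . . .
    . . . .
T1:
  2·area = 4  (B↔C swapped to make it positive)
  edge (5, 8)→(7, 12): d=(2,4) right/bottom  bias=-1
  edge (7, 12)→(8, 16): d=(1,4) right/bottom  bias=-1
  edge (8, 16)→(5, 8): d=(-3,-8) top-left  bias=+0
    (3,6)@(7, 13): e=[2,1,1] → X
    (3,7)@(7, 15): e=[6,3,-5] → .
  covered (1 px):
    . . . .
    . . . .
    . . . .
    . . . .
    . . . .
    . . . .
    . . . X
    . . . .
    . . . .
    . . . .
    . . . .
    . . . .

Answer: [[0,4],[0,5],[1,9]]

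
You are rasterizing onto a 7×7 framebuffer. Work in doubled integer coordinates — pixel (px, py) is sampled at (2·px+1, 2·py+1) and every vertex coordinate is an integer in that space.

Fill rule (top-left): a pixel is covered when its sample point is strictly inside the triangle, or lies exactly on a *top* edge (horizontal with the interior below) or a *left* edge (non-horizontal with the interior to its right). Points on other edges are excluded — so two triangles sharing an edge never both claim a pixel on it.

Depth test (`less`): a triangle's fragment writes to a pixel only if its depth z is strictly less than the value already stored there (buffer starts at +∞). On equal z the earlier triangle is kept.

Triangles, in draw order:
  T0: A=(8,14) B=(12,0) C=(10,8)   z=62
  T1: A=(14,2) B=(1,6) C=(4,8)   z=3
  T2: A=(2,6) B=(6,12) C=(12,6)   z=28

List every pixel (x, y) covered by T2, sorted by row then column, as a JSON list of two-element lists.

T0:
  2·area = 4
  edge (8, 14)→(12, 0): d=(4,-14) top-left  bias=+0
  edge (12, 0)→(10, 8): d=(-2,8) right/bottom  bias=-1
  edge (10, 8)→(8, 14): d=(-2,6) right/bottom  bias=-1
    (5,2)@(11, 5): e=[6,-2,0] → ·  [on edge]
    (4,5)@(9, 11): e=[2,2,0] → ·  [on edge]
  covered (0 px):
    · · · · · · ·
    · · · · · · ·
    · · · · · · ·
    · · · · · · ·
    · · · · · · ·
    · · · · · · ·
    · · · · · · ·
T1:
  2·area = 38  (B↔C swapped to make it positive)
  edge (14, 2)→(4, 8): d=(-10,6) right/bottom  bias=-1
  edge (4, 8)→(1, 6): d=(-3,-2) top-left  bias=+0
  edge (1, 6)→(14, 2): d=(13,-4) top-left  bias=+0
    (5,1)@(11, 3): e=[8,29,1] → █
    (6,1)@(13, 3): e=[-4,33,9] → ·
    (2,2)@(5, 5): e=[24,11,3] → █
    (3,2)@(7, 5): e=[12,15,11] → █
    (4,2)@(9, 5): e=[0,19,19] → ·  [on edge]
    (5,2)@(11, 5): e=[-12,23,27] → ·
    (1,3)@(3, 7): e=[16,1,21] → █
    (3,3)@(7, 7): e=[-8,9,37] → ·
    (1,4)@(3, 9): e=[-4,-5,47] → ·
    (2,4)@(5, 9): e=[-16,-1,55] → ·
  covered (5 px):
    · · · · · · ·
    · · · · · █ ·
    · · █ █ · · ·
    · █ █ · · · ·
    · · · · · · ·
    · · · · · · ·
    · · · · · · ·
T2:
  2·area = 60  (B↔C swapped to make it positive)
  edge (2, 6)→(12, 6): d=(10,0) top-left  bias=+0
  edge (12, 6)→(6, 12): d=(-6,6) right/bottom  bias=-1
  edge (6, 12)→(2, 6): d=(-4,-6) top-left  bias=+0
    (6,2)@(13, 5): e=[-10,0,70] → ·  [on edge]
    (1,3)@(3, 7): e=[10,48,2] → █
    (2,3)@(5, 7): e=[10,36,14] → █
    (3,3)@(7, 7): e=[10,24,26] → █
    (4,3)@(9, 7): e=[10,12,38] → █
    (5,3)@(11, 7): e=[10,0,50] → ·  [on edge]
    (1,4)@(3, 9): e=[30,36,-6] → ·
    (2,4)@(5, 9): e=[30,24,6] → █
    (4,4)@(9, 9): e=[30,0,30] → ·  [on edge]
    (2,5)@(5, 11): e=[50,12,-2] → ·
    (3,5)@(7, 11): e=[50,0,10] → ·  [on edge]
    (2,6)@(5, 13): e=[70,0,-10] → ·  [on edge]
  covered (6 px):
    · · · · · · ·
    · · · · · · ·
    · · · · · · ·
    · █ █ █ █ · ·
    · · █ █ · · ·
    · · · · · · ·
    · · · · · · ·

Result: [[1,3],[2,3],[3,3],[4,3],[2,4],[3,4]]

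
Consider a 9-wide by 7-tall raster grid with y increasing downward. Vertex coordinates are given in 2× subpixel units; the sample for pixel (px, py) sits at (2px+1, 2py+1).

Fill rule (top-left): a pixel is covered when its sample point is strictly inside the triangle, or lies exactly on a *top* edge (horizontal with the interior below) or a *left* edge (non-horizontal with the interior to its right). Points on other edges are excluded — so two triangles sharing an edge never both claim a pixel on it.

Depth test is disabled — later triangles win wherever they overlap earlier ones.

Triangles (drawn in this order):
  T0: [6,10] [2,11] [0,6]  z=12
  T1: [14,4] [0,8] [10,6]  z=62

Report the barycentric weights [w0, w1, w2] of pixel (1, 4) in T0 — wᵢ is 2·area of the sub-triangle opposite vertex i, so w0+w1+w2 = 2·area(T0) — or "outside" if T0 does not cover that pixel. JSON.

T0:
  2·area = 22
  edge (6, 10)→(2, 11): d=(-4,1) right/bottom  bias=-1
  edge (2, 11)→(0, 6): d=(-2,-5) top-left  bias=+0
  edge (0, 6)→(6, 10): d=(6,4) right/bottom  bias=-1
    (0,3)@(1, 7): e=[17,3,2] → #
    (1,3)@(3, 7): e=[15,13,-6] → ·
    (0,4)@(1, 9): e=[9,-1,14] → ·
    (1,4)@(3, 9): e=[7,9,6] → #
    (2,4)@(5, 9): e=[5,19,-2] → ·
    (1,5)@(3, 11): e=[-1,5,18] → ·
  covered (2 px):
    · · · · · · · · ·
    · · · · · · · · ·
    · · · · · · · · ·
    # · · · · · · · ·
    · # · · · · · · ·
    · · · · · · · · ·
    · · · · · · · · ·
T1:
  2·area = 12  (B↔C swapped to make it positive)
  edge (14, 4)→(10, 6): d=(-4,2) right/bottom  bias=-1
  edge (10, 6)→(0, 8): d=(-10,2) right/bottom  bias=-1
  edge (0, 8)→(14, 4): d=(14,-4) top-left  bias=+0
    (5,2)@(11, 5): e=[2,8,2] → #
    (6,2)@(13, 5): e=[-2,4,10] → ·
    (7,2)@(15, 5): e=[-6,0,18] → ·  [on edge]
    (2,3)@(5, 7): e=[6,0,6] → ·  [on edge]
    (5,3)@(11, 7): e=[-6,-12,30] → ·
  covered (1 px):
    · · · · · · · · ·
    · · · · · · · · ·
    · · · · · # · · ·
    · · · · · · · · ·
    · · · · · · · · ·
    · · · · · · · · ·
    · · · · · · · · ·

Result: [9,6,7]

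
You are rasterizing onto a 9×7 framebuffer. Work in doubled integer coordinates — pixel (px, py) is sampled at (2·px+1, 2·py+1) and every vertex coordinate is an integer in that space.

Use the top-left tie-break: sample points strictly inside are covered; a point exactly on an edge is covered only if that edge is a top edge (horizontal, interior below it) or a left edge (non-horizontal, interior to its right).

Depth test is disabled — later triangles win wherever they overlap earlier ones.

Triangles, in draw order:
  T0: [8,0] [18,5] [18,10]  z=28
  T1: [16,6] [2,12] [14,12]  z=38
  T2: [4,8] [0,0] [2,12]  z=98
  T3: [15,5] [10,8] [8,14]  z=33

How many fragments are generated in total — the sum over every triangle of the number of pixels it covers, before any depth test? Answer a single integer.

T0:
  2·area = 50
  edge (8, 0)→(18, 5): d=(10,5) right/bottom  bias=-1
  edge (18, 5)→(18, 10): d=(0,5) right/bottom  bias=-1
  edge (18, 10)→(8, 0): d=(-10,-10) top-left  bias=+0
    (4,0)@(9, 1): e=[5,45,0] → █  [on edge]
    (5,0)@(11, 1): e=[-5,35,20] → ·
    (4,1)@(9, 3): e=[25,45,-20] → ·
    (5,1)@(11, 3): e=[15,35,0] → █  [on edge]
    (6,1)@(13, 3): e=[5,25,20] → █
    (7,1)@(15, 3): e=[-5,15,40] → ·
    (5,2)@(11, 5): e=[35,35,-20] → ·
    (6,2)@(13, 5): e=[25,25,0] → █  [on edge]
    (7,2)@(15, 5): e=[15,15,20] → █
    (8,2)@(17, 5): e=[5,5,40] → █
    (6,3)@(13, 7): e=[45,25,-20] → ·
    (7,3)@(15, 7): e=[35,15,0] → █  [on edge]
    (8,4)@(17, 9): e=[45,5,0] → █  [on edge]
  covered (9 px):
    · · · · █ · · · ·
    · · · · · █ █ · ·
    · · · · · · █ █ █
    · · · · · · · █ █
    · · · · · · · · █
    · · · · · · · · ·
    · · · · · · · · ·
T1:
  2·area = 72  (B↔C swapped to make it positive)
  edge (16, 6)→(14, 12): d=(-2,6) right/bottom  bias=-1
  edge (14, 12)→(2, 12): d=(-12,0) right/bottom  bias=-1
  edge (2, 12)→(16, 6): d=(14,-6) top-left  bias=+0
    (8,1)@(17, 3): e=[0,108,-36] → ·  [on edge]
    (7,3)@(15, 7): e=[4,60,8] → █
    (8,3)@(17, 7): e=[-8,60,20] → ·
    (4,4)@(9, 9): e=[36,36,0] → █  [on edge]
    (5,4)@(11, 9): e=[24,36,12] → █
    (6,4)@(13, 9): e=[12,36,24] → █
    (7,4)@(15, 9): e=[0,36,36] → ·  [on edge]
    (2,5)@(5, 11): e=[56,12,4] → █
    (3,5)@(7, 11): e=[44,12,16] → █
    (7,5)@(15, 11): e=[-4,12,64] → ·
    (2,6)@(5, 13): e=[52,-12,32] → ·
    (3,6)@(7, 13): e=[40,-12,44] → ·
  covered (9 px):
    · · · · · · · · ·
    · · · · · · · · ·
    · · · · · · · · ·
    · · · · · · · █ ·
    · · · · █ █ █ · ·
    · · █ █ █ █ █ · ·
    · · · · · · · · ·
T2:
  2·area = 32  (B↔C swapped to make it positive)
  edge (4, 8)→(2, 12): d=(-2,4) right/bottom  bias=-1
  edge (2, 12)→(0, 0): d=(-2,-12) top-left  bias=+0
  edge (0, 0)→(4, 8): d=(4,8) right/bottom  bias=-1
    (0,1)@(1, 3): e=[22,6,4] → █
    (1,1)@(3, 3): e=[14,30,-12] → ·
    (0,2)@(1, 5): e=[18,2,12] → █
    (1,2)@(3, 5): e=[10,26,-4] → ·
    (0,3)@(1, 7): e=[14,-2,20] → ·
    (1,3)@(3, 7): e=[6,22,4] → █
    (2,3)@(5, 7): e=[-2,46,-12] → ·
    (1,4)@(3, 9): e=[2,18,12] → █
    (2,4)@(5, 9): e=[-6,42,-4] → ·
    (1,5)@(3, 11): e=[-2,14,20] → ·
  covered (4 px):
    · · · · · · · · ·
    █ · · · · · · · ·
    █ · · · · · · · ·
    · █ · · · · · · ·
    · █ · · · · · · ·
    · · · · · · · · ·
    · · · · · · · · ·
T3:
  2·area = 24  (B↔C swapped to make it positive)
  edge (15, 5)→(8, 14): d=(-7,9) right/bottom  bias=-1
  edge (8, 14)→(10, 8): d=(2,-6) top-left  bias=+0
  edge (10, 8)→(15, 5): d=(5,-3) top-left  bias=+0
    (5,2)@(11, 5): e=[36,0,-12] → ·  [on edge]
    (7,2)@(15, 5): e=[0,24,0] → ·  [on edge]
    (6,3)@(13, 7): e=[4,16,4] → █
    (7,3)@(15, 7): e=[-14,28,10] → ·
    (5,4)@(11, 9): e=[8,8,8] → █
    (6,4)@(13, 9): e=[-10,20,14] → ·
    (2,5)@(5, 11): e=[48,-24,0] → ·  [on edge]
    (4,5)@(9, 11): e=[12,0,12] → █  [on edge]
    (5,5)@(11, 11): e=[-6,12,18] → ·
    (4,6)@(9, 13): e=[-2,4,22] → ·
  covered (3 px):
    · · · · · · · · ·
    · · · · · · · · ·
    · · · · · · · · ·
    · · · · · · █ · ·
    · · · · · █ · · ·
    · · · · █ · · · ·
    · · · · · · · · ·

Answer: 25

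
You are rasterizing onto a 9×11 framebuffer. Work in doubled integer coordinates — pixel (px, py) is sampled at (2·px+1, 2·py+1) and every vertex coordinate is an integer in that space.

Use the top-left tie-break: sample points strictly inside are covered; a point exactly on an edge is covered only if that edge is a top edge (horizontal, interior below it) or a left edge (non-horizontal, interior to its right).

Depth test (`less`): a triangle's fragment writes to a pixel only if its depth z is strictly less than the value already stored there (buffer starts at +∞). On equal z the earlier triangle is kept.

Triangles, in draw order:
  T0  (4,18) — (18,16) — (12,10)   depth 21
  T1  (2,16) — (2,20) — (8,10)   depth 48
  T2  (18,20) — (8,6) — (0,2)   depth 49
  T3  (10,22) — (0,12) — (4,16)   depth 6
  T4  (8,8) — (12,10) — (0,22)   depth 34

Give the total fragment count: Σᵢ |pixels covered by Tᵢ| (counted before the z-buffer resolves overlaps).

T0:
  2·area = 96  (B↔C swapped to make it positive)
  edge (4, 18)→(12, 10): d=(8,-8) top-left  bias=+0
  edge (12, 10)→(18, 16): d=(6,6) right/bottom  bias=-1
  edge (18, 16)→(4, 18): d=(-14,2) right/bottom  bias=-1
    (1,0)@(3, 1): e=[-144,0,240] → .  [on edge]
    (2,1)@(5, 3): e=[-112,0,208] → .  [on edge]
    (3,2)@(7, 5): e=[-80,0,176] → .  [on edge]
    (8,2)@(17, 5): e=[0,-60,156] → .  [on edge]
    (4,3)@(9, 7): e=[-48,0,144] → .  [on edge]
    (7,3)@(15, 7): e=[0,-36,132] → .  [on edge]
    (5,4)@(11, 9): e=[-16,0,112] → .  [on edge]
    (6,4)@(13, 9): e=[0,-12,108] → .  [on edge]
    (5,5)@(11, 11): e=[0,12,84] → X  [on edge]
    (6,5)@(13, 11): e=[16,0,80] → .  [on edge]
    (4,6)@(9, 13): e=[0,36,60] → X  [on edge]
    (6,6)@(13, 13): e=[32,12,52] → X
    (7,6)@(15, 13): e=[48,0,48] → .  [on edge]
    (3,7)@(7, 15): e=[0,60,36] → X  [on edge]
    (8,7)@(17, 15): e=[80,0,16] → .  [on edge]
    (2,8)@(5, 17): e=[0,84,12] → X  [on edge]
    (5,8)@(11, 17): e=[48,48,0] → .  [on edge]
    (1,9)@(3, 19): e=[0,108,-12] → .  [on edge]
    (0,10)@(1, 21): e=[0,132,-36] → .  [on edge]
  covered (12 px):
    . . . . . . . . .
    . . . . . . . . .
    . . . . . . . . .
    . . . . . . . . .
    . . . . . . . . .
    . . . . . X . . .
    . . . . X X X . .
    . . . X X X X X .
    . . X X X . . . .
    . . . . . . . . .
    . . . . . . . . .
T1:
  2·area = 24  (B↔C swapped to make it positive)
  edge (2, 16)→(8, 10): d=(6,-6) top-left  bias=+0
  edge (8, 10)→(2, 20): d=(-6,10) right/bottom  bias=-1
  edge (2, 20)→(2, 16): d=(0,-4) top-left  bias=+0
    (8,0)@(17, 1): e=[0,-36,60] → .  [on edge]
    (7,1)@(15, 3): e=[0,-28,52] → .  [on edge]
    (5,2)@(11, 5): e=[-12,0,36] → .  [on edge]
    (6,2)@(13, 5): e=[0,-20,44] → .  [on edge]
    (5,3)@(11, 7): e=[0,-12,36] → .  [on edge]
    (4,4)@(9, 9): e=[0,-4,28] → .  [on edge]
    (3,5)@(7, 11): e=[0,4,20] → X  [on edge]
    (4,5)@(9, 11): e=[12,-16,28] → .
    (2,6)@(5, 13): e=[0,12,12] → X  [on edge]
    (3,6)@(7, 13): e=[12,-8,20] → .
    (1,7)@(3, 15): e=[0,20,4] → X  [on edge]
    (2,7)@(5, 15): e=[12,0,12] → .  [on edge]
    (0,8)@(1, 17): e=[0,28,-4] → .  [on edge]
  covered (4 px):
    . . . . . . . . .
    . . . . . . . . .
    . . . . . . . . .
    . . . . . . . . .
    . . . . . . . . .
    . . . X . . . . .
    . . X . . . . . .
    . X . . . . . . .
    . X . . . . . . .
    . . . . . . . . .
    . . . . . . . . .
T2:
  2·area = 72  (B↔C swapped to make it positive)
  edge (18, 20)→(0, 2): d=(-18,-18) top-left  bias=+0
  edge (0, 2)→(8, 6): d=(8,4) right/bottom  bias=-1
  edge (8, 6)→(18, 20): d=(10,14) right/bottom  bias=-1
    (0,1)@(1, 3): e=[0,4,68] → X  [on edge]
    (1,1)@(3, 3): e=[36,-4,40] → .
    (0,2)@(1, 5): e=[-36,20,88] → .
    (1,2)@(3, 5): e=[0,12,60] → X  [on edge]
    (2,2)@(5, 5): e=[36,4,32] → X
    (3,2)@(7, 5): e=[72,-4,4] → .
    (1,3)@(3, 7): e=[-36,28,80] → .
    (2,3)@(5, 7): e=[0,20,52] → X  [on edge]
    (3,3)@(7, 7): e=[36,12,24] → X
    (4,3)@(9, 7): e=[72,4,-4] → .
    (2,4)@(5, 9): e=[-36,36,72] → .
    (3,4)@(7, 9): e=[0,28,44] → X  [on edge]
    (4,5)@(9, 11): e=[0,36,36] → X  [on edge]
    (5,6)@(11, 13): e=[0,44,28] → X  [on edge]
    (6,6)@(13, 13): e=[36,36,0] → .  [on edge]
    (6,7)@(13, 15): e=[0,52,20] → X  [on edge]
    (7,8)@(15, 17): e=[0,60,12] → X  [on edge]
    (8,9)@(17, 19): e=[0,68,4] → X  [on edge]
  covered (13 px):
    . . . . . . . . .
    X . . . . . . . .
    . X X . . . . . .
    . . X X . . . . .
    . . . X X . . . .
    . . . . X X . . .
    . . . . . X . . .
    . . . . . . X . .
    . . . . . . . X .
    . . . . . . . . X
    . . . . . . . . .
T3:
  degenerate (2·area = 0) — covers nothing
T4:
  2·area = 72
  edge (8, 8)→(12, 10): d=(4,2) right/bottom  bias=-1
  edge (12, 10)→(0, 22): d=(-12,12) right/bottom  bias=-1
  edge (0, 22)→(8, 8): d=(8,-14) top-left  bias=+0
    (8,2)@(17, 5): e=[-30,0,102] → .  [on edge]
    (7,3)@(15, 7): e=[-18,0,90] → .  [on edge]
    (4,4)@(9, 9): e=[2,48,22] → X
    (5,4)@(11, 9): e=[-2,24,50] → .
    (6,4)@(13, 9): e=[-6,0,78] → .  [on edge]
    (3,5)@(7, 11): e=[14,48,10] → X
    (5,5)@(11, 11): e=[6,0,66] → .  [on edge]
    (3,6)@(7, 13): e=[22,24,26] → X
    (4,6)@(9, 13): e=[18,0,54] → .  [on edge]
    (2,7)@(5, 15): e=[34,24,14] → X
    (3,7)@(7, 15): e=[30,0,42] → .  [on edge]
    (1,8)@(3, 17): e=[46,24,2] → X
    (2,8)@(5, 17): e=[42,0,30] → .  [on edge]
    (1,9)@(3, 19): e=[54,0,18] → .  [on edge]
    (0,10)@(1, 21): e=[66,0,6] → .  [on edge]
  covered (6 px):
    . . . . . . . . .
    . . . . . . . . .
    . . . . . . . . .
    . . . . . . . . .
    . . . . X . . . .
    . . . X X . . . .
    . . . X . . . . .
    . . X . . . . . .
    . X . . . . . . .
    . . . . . . . . .
    . . . . . . . . .

Result: 35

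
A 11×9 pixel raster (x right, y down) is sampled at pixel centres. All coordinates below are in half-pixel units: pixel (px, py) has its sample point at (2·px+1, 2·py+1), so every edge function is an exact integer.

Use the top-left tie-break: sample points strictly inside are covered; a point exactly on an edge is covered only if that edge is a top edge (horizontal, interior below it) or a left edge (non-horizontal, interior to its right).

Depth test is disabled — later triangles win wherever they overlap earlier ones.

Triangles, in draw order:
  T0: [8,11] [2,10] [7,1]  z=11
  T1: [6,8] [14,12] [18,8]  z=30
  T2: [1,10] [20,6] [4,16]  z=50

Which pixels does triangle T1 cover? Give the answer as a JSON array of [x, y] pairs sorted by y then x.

T0:
  2·area = 59
  edge (8, 11)→(2, 10): d=(-6,-1) top-left  bias=+0
  edge (2, 10)→(7, 1): d=(5,-9) top-left  bias=+0
  edge (7, 1)→(8, 11): d=(1,10) right/bottom  bias=-1
    (3,0)@(7, 1): e=[59,0,0] → ·  [on edge]
    (3,1)@(7, 3): e=[47,10,2] → █
    (4,1)@(9, 3): e=[49,28,-18] → ·
    (2,2)@(5, 5): e=[33,2,24] → █
    (4,2)@(9, 5): e=[37,38,-16] → ·
    (2,3)@(5, 7): e=[21,12,26] → █
    (4,3)@(9, 7): e=[25,48,-14] → ·
    (1,4)@(3, 9): e=[7,4,48] → █
    (4,4)@(9, 9): e=[13,58,-12] → ·
    (1,5)@(3, 11): e=[-5,14,50] → ·
    (2,5)@(5, 11): e=[-3,32,30] → ·
    (3,5)@(7, 11): e=[-1,50,10] → ·
  covered (8 px):
    · · · · · · · · · · ·
    · · · █ · · · · · · ·
    · · █ █ · · · · · · ·
    · · █ █ · · · · · · ·
    · █ █ █ · · · · · · ·
    · · · · · · · · · · ·
    · · · · · · · · · · ·
    · · · · · · · · · · ·
    · · · · · · · · · · ·
T1:
  2·area = 48  (B↔C swapped to make it positive)
  edge (6, 8)→(18, 8): d=(12,0) top-left  bias=+0
  edge (18, 8)→(14, 12): d=(-4,4) right/bottom  bias=-1
  edge (14, 12)→(6, 8): d=(-8,-4) top-left  bias=+0
    (10,2)@(21, 5): e=[-36,0,84] → ·  [on edge]
    (9,3)@(19, 7): e=[-12,0,60] → ·  [on edge]
    (4,4)@(9, 9): e=[12,32,4] → █
    (5,4)@(11, 9): e=[12,24,12] → █
    (6,4)@(13, 9): e=[12,16,20] → █
    (7,4)@(15, 9): e=[12,8,28] → █
    (8,4)@(17, 9): e=[12,0,36] → ·  [on edge]
    (4,5)@(9, 11): e=[36,24,-12] → ·
    (5,5)@(11, 11): e=[36,16,-4] → ·
    (6,5)@(13, 11): e=[36,8,4] → █
    (7,5)@(15, 11): e=[36,0,12] → ·  [on edge]
    (6,6)@(13, 13): e=[60,0,-12] → ·  [on edge]
    (5,7)@(11, 15): e=[84,0,-36] → ·  [on edge]
    (4,8)@(9, 17): e=[108,0,-60] → ·  [on edge]
  covered (5 px):
    · · · · · · · · · · ·
    · · · · · · · · · · ·
    · · · · · · · · · · ·
    · · · · · · · · · · ·
    · · · · █ █ █ █ · · ·
    · · · · · · █ · · · ·
    · · · · · · · · · · ·
    · · · · · · · · · · ·
    · · · · · · · · · · ·
T2:
  2·area = 126
  edge (1, 10)→(20, 6): d=(19,-4) top-left  bias=+0
  edge (20, 6)→(4, 16): d=(-16,10) right/bottom  bias=-1
  edge (4, 16)→(1, 10): d=(-3,-6) top-left  bias=+0
    (8,3)@(17, 7): e=[7,14,105] → █
    (9,3)@(19, 7): e=[15,-6,117] → ·
    (3,4)@(7, 9): e=[5,82,39] → █
    (4,4)@(9, 9): e=[13,62,51] → █
    (5,4)@(11, 9): e=[21,42,63] → █
    (6,4)@(13, 9): e=[29,22,75] → █
    (7,4)@(15, 9): e=[37,2,87] → █
    (8,4)@(17, 9): e=[45,-18,99] → ·
    (1,5)@(3, 11): e=[27,90,9] → █
    (2,5)@(5, 11): e=[35,70,21] → █
    (6,5)@(13, 11): e=[67,-10,69] → ·
    (7,5)@(15, 11): e=[75,-30,81] → ·
  covered (15 px):
    · · · · · · · · · · ·
    · · · · · · · · · · ·
    · · · · · · · · · · ·
    · · · · · · · · █ · ·
    · · · █ █ █ █ █ · · ·
    · █ █ █ █ █ · · · · ·
    · █ █ █ · · · · · · ·
    · · █ · · · · · · · ·
    · · · · · · · · · · ·

Result: [[4,4],[5,4],[6,4],[7,4],[6,5]]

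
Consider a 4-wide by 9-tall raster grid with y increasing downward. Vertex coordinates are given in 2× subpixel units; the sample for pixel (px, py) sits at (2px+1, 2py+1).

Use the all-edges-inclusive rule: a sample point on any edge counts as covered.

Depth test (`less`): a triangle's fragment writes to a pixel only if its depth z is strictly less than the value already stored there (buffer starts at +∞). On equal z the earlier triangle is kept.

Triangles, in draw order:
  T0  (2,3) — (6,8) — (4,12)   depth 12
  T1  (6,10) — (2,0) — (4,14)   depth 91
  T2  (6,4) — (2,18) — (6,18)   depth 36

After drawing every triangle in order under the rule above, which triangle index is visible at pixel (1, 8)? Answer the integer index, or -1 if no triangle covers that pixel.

T0:
  2·area = 26
  edge (2, 3)→(6, 8): d=(4,5) inclusive
  edge (6, 8)→(4, 12): d=(-2,4) inclusive
  edge (4, 12)→(2, 3): d=(-2,-9) inclusive
    (1,2)@(3, 5): e=[3,18,5] → █
    (2,2)@(5, 5): e=[-7,10,23] → ·
    (1,3)@(3, 7): e=[11,14,1] → █
    (2,3)@(5, 7): e=[1,6,19] → █
    (3,3)@(7, 7): e=[-9,-2,37] → ·
    (1,4)@(3, 9): e=[19,10,-3] → ·
    (2,4)@(5, 9): e=[9,2,15] → █
    (3,4)@(7, 9): e=[-1,-6,33] → ·
    (2,5)@(5, 11): e=[17,-2,11] → ·
  covered (4 px):
    · · · ·
    · · · ·
    · █ · ·
    · █ █ ·
    · · █ ·
    · · · ·
    · · · ·
    · · · ·
    · · · ·
T1:
  2·area = 36  (B↔C swapped to make it positive)
  edge (6, 10)→(4, 14): d=(-2,4) inclusive
  edge (4, 14)→(2, 0): d=(-2,-14) inclusive
  edge (2, 0)→(6, 10): d=(4,10) inclusive
    (1,1)@(3, 3): e=[26,8,2] → █
    (2,1)@(5, 3): e=[18,36,-18] → ·
    (1,2)@(3, 5): e=[22,4,10] → █
    (2,2)@(5, 5): e=[14,32,-10] → ·
    (1,3)@(3, 7): e=[18,0,18] → █  [on edge]
    (2,3)@(5, 7): e=[10,28,-2] → ·
    (1,4)@(3, 9): e=[14,-4,26] → ·
    (2,4)@(5, 9): e=[6,24,6] → █
    (3,4)@(7, 9): e=[-2,52,-14] → ·
    (2,5)@(5, 11): e=[2,20,14] → █
    (3,5)@(7, 11): e=[-6,48,-6] → ·
    (2,6)@(5, 13): e=[-2,16,22] → ·
  covered (5 px):
    · · · ·
    · █ · ·
    · █ · ·
    · █ · ·
    · · █ ·
    · · █ ·
    · · · ·
    · · · ·
    · · · ·
T2:
  2·area = 56  (B↔C swapped to make it positive)
  edge (6, 4)→(6, 18): d=(0,14) inclusive
  edge (6, 18)→(2, 18): d=(-4,0) inclusive
  edge (2, 18)→(6, 4): d=(4,-14) inclusive
    (2,4)@(5, 9): e=[14,36,6] → █
    (3,4)@(7, 9): e=[-14,36,34] → ·
    (2,5)@(5, 11): e=[14,28,14] → █
    (3,5)@(7, 11): e=[-14,28,42] → ·
    (2,6)@(5, 13): e=[14,20,22] → █
    (3,6)@(7, 13): e=[-14,20,50] → ·
    (1,7)@(3, 15): e=[42,12,2] → █
    (3,7)@(7, 15): e=[-14,12,58] → ·
    (1,8)@(3, 17): e=[42,4,10] → █
    (3,8)@(7, 17): e=[-14,4,66] → ·
  covered (7 px):
    · · · ·
    · · · ·
    · · · ·
    · · · ·
    · · █ ·
    · · █ ·
    · · █ ·
    · █ █ ·
    · █ █ ·

Z-buffer (winner per pixel, '.' = empty):
  . . . .
  . 1 . .
  . 0 . .
  . 0 0 .
  . . 0 .
  . . 2 .
  . . 2 .
  . 2 2 .
  . 2 2 .

Final: 2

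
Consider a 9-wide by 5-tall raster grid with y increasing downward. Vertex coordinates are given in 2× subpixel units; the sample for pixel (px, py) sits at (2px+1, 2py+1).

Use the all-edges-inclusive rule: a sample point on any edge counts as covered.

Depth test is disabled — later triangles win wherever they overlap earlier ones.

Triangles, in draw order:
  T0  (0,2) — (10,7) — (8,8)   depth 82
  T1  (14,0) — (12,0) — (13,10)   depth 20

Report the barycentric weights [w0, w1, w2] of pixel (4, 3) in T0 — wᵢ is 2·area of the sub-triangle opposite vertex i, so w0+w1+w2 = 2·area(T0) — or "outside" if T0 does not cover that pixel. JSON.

T0:
  2·area = 20
  edge (0, 2)→(10, 7): d=(10,5) inclusive
  edge (10, 7)→(8, 8): d=(-2,1) inclusive
  edge (8, 8)→(0, 2): d=(-8,-6) inclusive
    (2,2)@(5, 5): e=[5,9,6] → #
    (3,2)@(7, 5): e=[-5,7,18] → ·
    (2,3)@(5, 7): e=[25,5,-10] → ·
    (3,3)@(7, 7): e=[15,3,2] → #
    (4,3)@(9, 7): e=[5,1,14] → #
    (5,3)@(11, 7): e=[-5,-1,26] → ·
    (3,4)@(7, 9): e=[35,-1,-14] → ·
    (4,4)@(9, 9): e=[25,-3,-2] → ·
  covered (3 px):
    · · · · · · · · ·
    · · · · · · · · ·
    · · # · · · · · ·
    · · · # # · · · ·
    · · · · · · · · ·
T1:
  2·area = 20  (B↔C swapped to make it positive)
  edge (14, 0)→(13, 10): d=(-1,10) inclusive
  edge (13, 10)→(12, 0): d=(-1,-10) inclusive
  edge (12, 0)→(14, 0): d=(2,0) inclusive
    (6,0)@(13, 1): e=[9,9,2] → #
    (7,0)@(15, 1): e=[-11,29,2] → ·
    (6,1)@(13, 3): e=[7,7,6] → #
    (7,1)@(15, 3): e=[-13,27,6] → ·
    (6,2)@(13, 5): e=[5,5,10] → #
    (7,2)@(15, 5): e=[-15,25,10] → ·
    (6,3)@(13, 7): e=[3,3,14] → #
    (7,3)@(15, 7): e=[-17,23,14] → ·
    (6,4)@(13, 9): e=[1,1,18] → #
    (7,4)@(15, 9): e=[-19,21,18] → ·
  covered (5 px):
    · · · · · · # · ·
    · · · · · · # · ·
    · · · · · · # · ·
    · · · · · · # · ·
    · · · · · · # · ·

Final: [1,14,5]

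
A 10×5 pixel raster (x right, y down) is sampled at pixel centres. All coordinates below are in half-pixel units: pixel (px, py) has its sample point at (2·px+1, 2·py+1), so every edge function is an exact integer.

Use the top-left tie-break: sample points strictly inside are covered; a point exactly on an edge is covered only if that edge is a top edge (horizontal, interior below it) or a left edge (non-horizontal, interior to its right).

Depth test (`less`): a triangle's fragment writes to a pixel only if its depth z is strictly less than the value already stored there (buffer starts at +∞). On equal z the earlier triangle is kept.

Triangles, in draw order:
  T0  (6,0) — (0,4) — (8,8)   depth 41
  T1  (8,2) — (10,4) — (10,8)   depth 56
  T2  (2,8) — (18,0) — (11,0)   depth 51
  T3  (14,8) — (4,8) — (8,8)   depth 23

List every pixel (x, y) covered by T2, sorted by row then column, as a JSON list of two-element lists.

T0:
  2·area = 56  (B↔C swapped to make it positive)
  edge (6, 0)→(8, 8): d=(2,8) right/bottom  bias=-1
  edge (8, 8)→(0, 4): d=(-8,-4) top-left  bias=+0
  edge (0, 4)→(6, 0): d=(6,-4) top-left  bias=+0
    (2,0)@(5, 1): e=[10,44,2] → X
    (3,0)@(7, 1): e=[-6,52,10] → .
    (1,1)@(3, 3): e=[30,20,6] → X
    (3,1)@(7, 3): e=[-2,36,22] → .
    (1,2)@(3, 5): e=[34,4,18] → X
    (3,2)@(7, 5): e=[2,20,34] → X
    (4,2)@(9, 5): e=[-14,28,42] → .
    (1,3)@(3, 7): e=[38,-12,30] → .
    (2,3)@(5, 7): e=[22,-4,38] → .
    (3,3)@(7, 7): e=[6,4,46] → X
    (4,3)@(9, 7): e=[-10,12,54] → .
    (3,4)@(7, 9): e=[10,-12,58] → .
  covered (7 px):
    . . X . . . . . . .
    . X X . . . . . . .
    . X X X . . . . . .
    . . . X . . . . . .
    . . . . . . . . . .
T1:
  2·area = 8
  edge (8, 2)→(10, 4): d=(2,2) right/bottom  bias=-1
  edge (10, 4)→(10, 8): d=(0,4) right/bottom  bias=-1
  edge (10, 8)→(8, 2): d=(-2,-6) top-left  bias=+0
    (3,0)@(7, 1): e=[0,12,-4] → .  [on edge]
    (4,1)@(9, 3): e=[0,4,4] → .  [on edge]
    (4,2)@(9, 5): e=[4,4,0] → X  [on edge]
    (5,2)@(11, 5): e=[0,-4,12] → .  [on edge]
    (4,3)@(9, 7): e=[8,4,-4] → .
    (6,3)@(13, 7): e=[0,-12,20] → .  [on edge]
    (7,4)@(15, 9): e=[0,-20,28] → .  [on edge]
  covered (1 px):
    . . . . . . . . . .
    . . . . . . . . . .
    . . . . X . . . . .
    . . . . . . . . . .
    . . . . . . . . . .
T2:
  2·area = 56  (B↔C swapped to make it positive)
  edge (2, 8)→(11, 0): d=(9,-8) top-left  bias=+0
  edge (11, 0)→(18, 0): d=(7,0) top-left  bias=+0
  edge (18, 0)→(2, 8): d=(-16,8) right/bottom  bias=-1
    (5,0)@(11, 1): e=[9,7,40] → X
    (6,0)@(13, 1): e=[25,7,24] → X
    (7,0)@(15, 1): e=[41,7,8] → X
    (8,0)@(17, 1): e=[57,7,-8] → .
    (4,1)@(9, 3): e=[11,21,24] → X
    (6,1)@(13, 3): e=[43,21,-8] → .
    (7,1)@(15, 3): e=[59,21,-24] → .
    (3,2)@(7, 5): e=[13,35,8] → X
    (4,2)@(9, 5): e=[29,35,-8] → .
    (5,2)@(11, 5): e=[45,35,-24] → .
    (3,3)@(7, 7): e=[31,49,-24] → .
  covered (6 px):
    . . . . . X X X . .
    . . . . X X . . . .
    . . . X . . . . . .
    . . . . . . . . . .
    . . . . . . . . . .
T3:
  degenerate (2·area = 0) — covers nothing

Result: [[5,0],[6,0],[7,0],[4,1],[5,1],[3,2]]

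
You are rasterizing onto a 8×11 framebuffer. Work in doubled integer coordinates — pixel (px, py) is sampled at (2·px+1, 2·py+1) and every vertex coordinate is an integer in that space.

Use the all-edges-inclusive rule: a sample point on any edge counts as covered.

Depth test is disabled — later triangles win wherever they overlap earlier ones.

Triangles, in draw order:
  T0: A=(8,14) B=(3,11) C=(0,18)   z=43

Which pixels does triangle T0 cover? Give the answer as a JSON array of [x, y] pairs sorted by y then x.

T0:
  2·area = 44  (B↔C swapped to make it positive)
  edge (8, 14)→(0, 18): d=(-8,4) inclusive
  edge (0, 18)→(3, 11): d=(3,-7) inclusive
  edge (3, 11)→(8, 14): d=(5,3) inclusive
    (1,5)@(3, 11): e=[44,0,0] → █  [on edge]
    (2,5)@(5, 11): e=[36,14,-6] → ·
    (1,6)@(3, 13): e=[28,6,10] → █
    (2,6)@(5, 13): e=[20,20,4] → █
    (3,6)@(7, 13): e=[12,34,-2] → ·
    (1,7)@(3, 15): e=[12,12,20] → █
    (3,7)@(7, 15): e=[-4,40,8] → ·
    (0,8)@(1, 17): e=[4,4,36] → █
    (1,8)@(3, 17): e=[-4,18,30] → ·
    (2,8)@(5, 17): e=[-12,32,24] → ·
    (6,8)@(13, 17): e=[-44,88,0] → ·  [on edge]
    (0,9)@(1, 19): e=[-12,10,46] → ·
  covered (6 px):
    · · · · · · · ·
    · · · · · · · ·
    · · · · · · · ·
    · · · · · · · ·
    · · · · · · · ·
    · █ · · · · · ·
    · █ █ · · · · ·
    · █ █ · · · · ·
    █ · · · · · · ·
    · · · · · · · ·
    · · · · · · · ·

Final: [[1,5],[1,6],[2,6],[1,7],[2,7],[0,8]]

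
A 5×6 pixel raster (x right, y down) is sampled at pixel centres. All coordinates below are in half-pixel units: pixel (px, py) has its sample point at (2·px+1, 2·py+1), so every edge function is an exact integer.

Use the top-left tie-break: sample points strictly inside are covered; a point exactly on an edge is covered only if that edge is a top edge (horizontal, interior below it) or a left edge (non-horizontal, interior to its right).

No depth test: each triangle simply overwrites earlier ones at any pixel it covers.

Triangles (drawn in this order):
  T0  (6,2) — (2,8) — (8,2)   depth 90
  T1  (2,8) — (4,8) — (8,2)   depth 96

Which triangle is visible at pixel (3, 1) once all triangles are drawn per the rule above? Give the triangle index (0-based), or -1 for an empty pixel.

T0:
  2·area = 12  (B↔C swapped to make it positive)
  edge (6, 2)→(8, 2): d=(2,0) top-left  bias=+0
  edge (8, 2)→(2, 8): d=(-6,6) right/bottom  bias=-1
  edge (2, 8)→(6, 2): d=(4,-6) top-left  bias=+0
    (4,0)@(9, 1): e=[-2,0,14] → ·  [on edge]
    (3,1)@(7, 3): e=[2,0,10] → ·  [on edge]
    (2,2)@(5, 5): e=[6,0,6] → ·  [on edge]
    (1,3)@(3, 7): e=[10,0,2] → ·  [on edge]
    (0,4)@(1, 9): e=[14,0,-2] → ·  [on edge]
  covered (0 px):
    · · · · ·
    · · · · ·
    · · · · ·
    · · · · ·
    · · · · ·
    · · · · ·
T1:
  2·area = 12  (B↔C swapped to make it positive)
  edge (2, 8)→(8, 2): d=(6,-6) top-left  bias=+0
  edge (8, 2)→(4, 8): d=(-4,6) right/bottom  bias=-1
  edge (4, 8)→(2, 8): d=(-2,0) right/bottom  bias=-1
    (4,0)@(9, 1): e=[0,-2,14] → ·  [on edge]
    (3,1)@(7, 3): e=[0,2,10] → #  [on edge]
    (4,1)@(9, 3): e=[12,-10,10] → ·
    (2,2)@(5, 5): e=[0,6,6] → #  [on edge]
    (3,2)@(7, 5): e=[12,-6,6] → ·
    (1,3)@(3, 7): e=[0,10,2] → #  [on edge]
    (2,3)@(5, 7): e=[12,-2,2] → ·
    (0,4)@(1, 9): e=[0,14,-2] → ·  [on edge]
    (1,4)@(3, 9): e=[12,2,-2] → ·
  covered (3 px):
    · · · · ·
    · · · # ·
    · · # · ·
    · # · · ·
    · · · · ·
    · · · · ·

Z-buffer (winner per pixel, '.' = empty):
  . . . . .
  . . . 1 .
  . . 1 . .
  . 1 . . .
  . . . . .
  . . . . .

Result: 1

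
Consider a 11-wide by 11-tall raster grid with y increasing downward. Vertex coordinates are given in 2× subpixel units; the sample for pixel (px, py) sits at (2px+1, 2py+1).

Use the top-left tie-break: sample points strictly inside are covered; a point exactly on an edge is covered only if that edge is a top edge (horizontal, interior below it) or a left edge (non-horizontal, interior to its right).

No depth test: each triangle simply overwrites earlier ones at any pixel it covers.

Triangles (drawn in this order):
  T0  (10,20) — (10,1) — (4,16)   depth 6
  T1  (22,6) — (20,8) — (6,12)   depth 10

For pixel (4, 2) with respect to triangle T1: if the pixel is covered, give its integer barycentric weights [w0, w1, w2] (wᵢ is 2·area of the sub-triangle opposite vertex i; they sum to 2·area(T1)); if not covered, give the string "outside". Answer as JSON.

T0:
  2·area = 114  (B↔C swapped to make it positive)
  edge (10, 20)→(4, 16): d=(-6,-4) top-left  bias=+0
  edge (4, 16)→(10, 1): d=(6,-15) top-left  bias=+0
  edge (10, 1)→(10, 20): d=(0,19) right/bottom  bias=-1
    (4,2)@(9, 5): e=[86,9,19] → X
    (5,2)@(11, 5): e=[94,39,-19] → .
    (4,3)@(9, 7): e=[74,21,19] → X
    (5,3)@(11, 7): e=[82,51,-19] → .
    (3,4)@(7, 9): e=[54,3,57] → X
    (5,4)@(11, 9): e=[70,63,-19] → .
    (3,5)@(7, 11): e=[42,15,57] → X
    (5,5)@(11, 11): e=[58,75,-19] → .
    (3,6)@(7, 13): e=[30,27,57] → X
    (5,6)@(11, 13): e=[46,87,-19] → .
    (2,7)@(5, 15): e=[10,9,95] → X
    (5,7)@(11, 15): e=[34,99,-19] → .
  covered (14 px):
    . . . . . . . . . . .
    . . . . . . . . . . .
    . . . . X . . . . . .
    . . . . X . . . . . .
    . . . X X . . . . . .
    . . . X X . . . . . .
    . . . X X . . . . . .
    . . X X X . . . . . .
    . . . X X . . . . . .
    . . . . X . . . . . .
    . . . . . . . . . . .
T1:
  2·area = 20
  edge (22, 6)→(20, 8): d=(-2,2) right/bottom  bias=-1
  edge (20, 8)→(6, 12): d=(-14,4) right/bottom  bias=-1
  edge (6, 12)→(22, 6): d=(16,-6) top-left  bias=+0
    (10,3)@(21, 7): e=[0,10,10] → .  [on edge]
    (7,4)@(15, 9): e=[8,6,6] → X
    (8,4)@(17, 9): e=[4,-2,18] → .
    (9,4)@(19, 9): e=[0,-10,30] → .  [on edge]
    (4,5)@(9, 11): e=[16,2,2] → X
    (5,5)@(11, 11): e=[12,-6,14] → .
    (7,5)@(15, 11): e=[4,-22,38] → .
    (8,5)@(17, 11): e=[0,-30,50] → .  [on edge]
    (4,6)@(9, 13): e=[12,-26,34] → .
    (7,6)@(15, 13): e=[0,-50,70] → .  [on edge]
    (6,7)@(13, 15): e=[0,-70,90] → .  [on edge]
    (5,8)@(11, 17): e=[0,-90,110] → .  [on edge]
    (4,9)@(9, 19): e=[0,-110,130] → .  [on edge]
    (3,10)@(7, 21): e=[0,-130,150] → .  [on edge]
  covered (2 px):
    . . . . . . . . . . .
    . . . . . . . . . . .
    . . . . . . . . . . .
    . . . . . . . . . . .
    . . . . . . . X . . .
    . . . . X . . . . . .
    . . . . . . . . . . .
    . . . . . . . . . . .
    . . . . . . . . . . .
    . . . . . . . . . . .
    . . . . . . . . . . .

Final: "outside"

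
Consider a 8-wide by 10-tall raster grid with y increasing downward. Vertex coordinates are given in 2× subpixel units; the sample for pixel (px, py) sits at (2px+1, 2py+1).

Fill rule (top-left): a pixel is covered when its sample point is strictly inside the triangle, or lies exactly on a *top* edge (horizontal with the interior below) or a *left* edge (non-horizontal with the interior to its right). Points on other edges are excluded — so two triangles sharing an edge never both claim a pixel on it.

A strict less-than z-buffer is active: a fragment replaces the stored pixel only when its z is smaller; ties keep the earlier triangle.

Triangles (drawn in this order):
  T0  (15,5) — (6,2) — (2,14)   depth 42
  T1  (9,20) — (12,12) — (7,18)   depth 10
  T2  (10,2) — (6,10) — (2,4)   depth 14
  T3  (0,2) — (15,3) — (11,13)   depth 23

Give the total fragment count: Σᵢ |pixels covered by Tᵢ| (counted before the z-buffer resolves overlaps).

T0:
  2·area = 120  (B↔C swapped to make it positive)
  edge (15, 5)→(2, 14): d=(-13,9) right/bottom  bias=-1
  edge (2, 14)→(6, 2): d=(4,-12) top-left  bias=+0
  edge (6, 2)→(15, 5): d=(9,3) right/bottom  bias=-1
    (1,0)@(3, 1): e=[160,-40,0] → ·  [on edge]
    (3,1)@(7, 3): e=[98,16,6] → #
    (4,1)@(9, 3): e=[80,40,0] → ·  [on edge]
    (2,2)@(5, 5): e=[90,0,30] → #  [on edge]
    (4,2)@(9, 5): e=[54,48,18] → #
    (5,2)@(11, 5): e=[36,72,12] → #
    (6,2)@(13, 5): e=[18,96,6] → #
    (7,2)@(15, 5): e=[0,120,0] → ·  [on edge]
    (2,3)@(5, 7): e=[64,8,48] → #
    (6,3)@(13, 7): e=[-8,104,24] → ·
    (2,4)@(5, 9): e=[38,16,66] → #
    (5,4)@(11, 9): e=[-16,88,48] → ·
    (1,5)@(3, 11): e=[30,0,90] → #  [on edge]
    (0,8)@(1, 17): e=[-30,0,150] → ·  [on edge]
  covered (16 px):
    · · · · · · · ·
    · · · # · · · ·
    · · # # # # # ·
    · · # # # # · ·
    · · # # # · · ·
    · # # · · · · ·
    · # · · · · · ·
    · · · · · · · ·
    · · · · · · · ·
    · · · · · · · ·
T1:
  2·area = 22  (B↔C swapped to make it positive)
  edge (9, 20)→(7, 18): d=(-2,-2) top-left  bias=+0
  edge (7, 18)→(12, 12): d=(5,-6) top-left  bias=+0
  edge (12, 12)→(9, 20): d=(-3,8) right/bottom  bias=-1
    (4,8)@(9, 17): e=[6,7,9] → #
    (5,8)@(11, 17): e=[10,19,-7] → ·
    (4,9)@(9, 19): e=[2,17,3] → #
    (5,9)@(11, 19): e=[6,29,-13] → ·
  covered (2 px):
    · · · · · · · ·
    · · · · · · · ·
    · · · · · · · ·
    · · · · · · · ·
    · · · · · · · ·
    · · · · · · · ·
    · · · · · · · ·
    · · · · · · · ·
    · · · · # · · ·
    · · · · # · · ·
T2:
  2·area = 56
  edge (10, 2)→(6, 10): d=(-4,8) right/bottom  bias=-1
  edge (6, 10)→(2, 4): d=(-4,-6) top-left  bias=+0
  edge (2, 4)→(10, 2): d=(8,-2) top-left  bias=+0
    (3,1)@(7, 3): e=[20,34,2] → #
    (4,1)@(9, 3): e=[4,46,6] → #
    (5,1)@(11, 3): e=[-12,58,10] → ·
    (1,2)@(3, 5): e=[44,2,10] → #
    (2,2)@(5, 5): e=[28,14,14] → #
    (4,2)@(9, 5): e=[-4,38,22] → ·
    (1,3)@(3, 7): e=[36,-6,26] → ·
    (2,3)@(5, 7): e=[20,6,30] → #
    (4,3)@(9, 7): e=[-12,30,38] → ·
    (2,4)@(5, 9): e=[12,-2,46] → ·
    (3,4)@(7, 9): e=[-4,10,50] → ·
  covered (7 px):
    · · · · · · · ·
    · · · # # · · ·
    · # # # · · · ·
    · · # # · · · ·
    · · · · · · · ·
    · · · · · · · ·
    · · · · · · · ·
    · · · · · · · ·
    · · · · · · · ·
    · · · · · · · ·
T3:
  2·area = 154
  edge (0, 2)→(15, 3): d=(15,1) right/bottom  bias=-1
  edge (15, 3)→(11, 13): d=(-4,10) right/bottom  bias=-1
  edge (11, 13)→(0, 2): d=(-11,-11) top-left  bias=+0
    (0,1)@(1, 3): e=[14,140,0] → #  [on edge]
    (1,1)@(3, 3): e=[12,120,22] → #
    (2,1)@(5, 3): e=[10,100,44] → #
    (3,1)@(7, 3): e=[8,80,66] → #
    (4,1)@(9, 3): e=[6,60,88] → #
    (5,1)@(11, 3): e=[4,40,110] → #
    (6,1)@(13, 3): e=[2,20,132] → #
    (7,1)@(15, 3): e=[0,0,154] → ·  [on edge]
    (0,2)@(1, 5): e=[44,132,-22] → ·
    (1,2)@(3, 5): e=[42,112,0] → #  [on edge]
    (7,2)@(15, 5): e=[30,-8,132] → ·
    (1,3)@(3, 7): e=[72,104,-22] → ·
    (2,3)@(5, 7): e=[70,84,0] → #  [on edge]
    (3,4)@(7, 9): e=[98,56,0] → #  [on edge]
    (4,5)@(9, 11): e=[126,28,0] → #  [on edge]
    (5,6)@(11, 13): e=[154,0,0] → ·  [on edge]
    (6,7)@(13, 15): e=[182,-28,0] → ·  [on edge]
    (7,8)@(15, 17): e=[210,-56,0] → ·  [on edge]
  covered (23 px):
    · · · · · · · ·
    # # # # # # # ·
    · # # # # # # ·
    · · # # # # # ·
    · · · # # # · ·
    · · · · # # · ·
    · · · · · · · ·
    · · · · · · · ·
    · · · · · · · ·
    · · · · · · · ·

Final: 48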